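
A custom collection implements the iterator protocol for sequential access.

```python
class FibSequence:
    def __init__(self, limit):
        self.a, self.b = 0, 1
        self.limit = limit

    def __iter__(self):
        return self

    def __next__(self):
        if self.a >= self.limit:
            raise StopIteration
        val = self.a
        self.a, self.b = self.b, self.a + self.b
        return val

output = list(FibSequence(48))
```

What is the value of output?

Step 1: Fibonacci-like sequence (a=0, b=1) until >= 48:
  Yield 0, then a,b = 1,1
  Yield 1, then a,b = 1,2
  Yield 1, then a,b = 2,3
  Yield 2, then a,b = 3,5
  Yield 3, then a,b = 5,8
  Yield 5, then a,b = 8,13
  Yield 8, then a,b = 13,21
  Yield 13, then a,b = 21,34
  Yield 21, then a,b = 34,55
  Yield 34, then a,b = 55,89
Step 2: 55 >= 48, stop.
Therefore output = [0, 1, 1, 2, 3, 5, 8, 13, 21, 34].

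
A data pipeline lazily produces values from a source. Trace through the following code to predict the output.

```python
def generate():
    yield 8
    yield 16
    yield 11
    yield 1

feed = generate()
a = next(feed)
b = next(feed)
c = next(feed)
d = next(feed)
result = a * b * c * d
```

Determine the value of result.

Step 1: Create generator and consume all values:
  a = next(feed) = 8
  b = next(feed) = 16
  c = next(feed) = 11
  d = next(feed) = 1
Step 2: result = 8 * 16 * 11 * 1 = 1408.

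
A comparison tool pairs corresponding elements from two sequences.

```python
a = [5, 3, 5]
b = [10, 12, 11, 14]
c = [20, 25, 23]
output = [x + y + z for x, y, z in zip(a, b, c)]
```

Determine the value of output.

Step 1: zip three lists (truncates to shortest, len=3):
  5 + 10 + 20 = 35
  3 + 12 + 25 = 40
  5 + 11 + 23 = 39
Therefore output = [35, 40, 39].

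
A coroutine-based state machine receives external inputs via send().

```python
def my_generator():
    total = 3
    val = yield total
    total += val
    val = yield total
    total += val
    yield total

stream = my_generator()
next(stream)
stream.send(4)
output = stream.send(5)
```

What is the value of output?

Step 1: next() -> yield total=3.
Step 2: send(4) -> val=4, total = 3+4 = 7, yield 7.
Step 3: send(5) -> val=5, total = 7+5 = 12, yield 12.
Therefore output = 12.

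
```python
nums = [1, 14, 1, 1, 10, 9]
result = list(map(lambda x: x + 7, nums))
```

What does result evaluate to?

Step 1: Apply lambda x: x + 7 to each element:
  1 -> 8
  14 -> 21
  1 -> 8
  1 -> 8
  10 -> 17
  9 -> 16
Therefore result = [8, 21, 8, 8, 17, 16].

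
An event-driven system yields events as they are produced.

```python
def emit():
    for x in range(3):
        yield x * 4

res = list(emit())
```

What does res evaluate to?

Step 1: For each x in range(3), yield x * 4:
  x=0: yield 0 * 4 = 0
  x=1: yield 1 * 4 = 4
  x=2: yield 2 * 4 = 8
Therefore res = [0, 4, 8].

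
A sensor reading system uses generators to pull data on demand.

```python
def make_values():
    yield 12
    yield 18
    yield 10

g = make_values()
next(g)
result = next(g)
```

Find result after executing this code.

Step 1: make_values() creates a generator.
Step 2: next(g) yields 12 (consumed and discarded).
Step 3: next(g) yields 18, assigned to result.
Therefore result = 18.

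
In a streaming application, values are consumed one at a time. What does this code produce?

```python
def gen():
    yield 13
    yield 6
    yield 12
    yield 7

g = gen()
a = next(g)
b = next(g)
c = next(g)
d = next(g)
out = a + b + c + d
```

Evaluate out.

Step 1: Create generator and consume all values:
  a = next(g) = 13
  b = next(g) = 6
  c = next(g) = 12
  d = next(g) = 7
Step 2: out = 13 + 6 + 12 + 7 = 38.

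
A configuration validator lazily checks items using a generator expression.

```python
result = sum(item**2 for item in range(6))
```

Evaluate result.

Step 1: Compute item**2 for each item in range(6):
  item=0: 0**2 = 0
  item=1: 1**2 = 1
  item=2: 2**2 = 4
  item=3: 3**2 = 9
  item=4: 4**2 = 16
  item=5: 5**2 = 25
Step 2: sum = 0 + 1 + 4 + 9 + 16 + 25 = 55.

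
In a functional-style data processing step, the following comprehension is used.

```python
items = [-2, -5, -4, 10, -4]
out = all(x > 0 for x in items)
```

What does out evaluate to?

Step 1: Check x > 0 for each element in [-2, -5, -4, 10, -4]:
  -2 > 0: False
  -5 > 0: False
  -4 > 0: False
  10 > 0: True
  -4 > 0: False
Step 2: all() returns False.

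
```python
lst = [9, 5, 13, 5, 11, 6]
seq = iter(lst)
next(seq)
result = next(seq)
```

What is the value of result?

Step 1: Create iterator over [9, 5, 13, 5, 11, 6].
Step 2: next() consumes 9.
Step 3: next() returns 5.
Therefore result = 5.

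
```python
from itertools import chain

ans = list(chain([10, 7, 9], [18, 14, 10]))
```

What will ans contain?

Step 1: chain() concatenates iterables: [10, 7, 9] + [18, 14, 10].
Therefore ans = [10, 7, 9, 18, 14, 10].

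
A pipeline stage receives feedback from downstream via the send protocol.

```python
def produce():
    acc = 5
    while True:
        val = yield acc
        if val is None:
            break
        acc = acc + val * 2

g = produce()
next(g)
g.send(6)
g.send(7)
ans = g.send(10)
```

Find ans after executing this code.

Step 1: next() -> yield acc=5.
Step 2: send(6) -> val=6, acc = 5 + 6*2 = 17, yield 17.
Step 3: send(7) -> val=7, acc = 17 + 7*2 = 31, yield 31.
Step 4: send(10) -> val=10, acc = 31 + 10*2 = 51, yield 51.
Therefore ans = 51.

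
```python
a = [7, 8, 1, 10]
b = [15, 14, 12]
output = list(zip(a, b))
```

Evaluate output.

Step 1: zip stops at shortest (len(a)=4, len(b)=3):
  Index 0: (7, 15)
  Index 1: (8, 14)
  Index 2: (1, 12)
Step 2: Last element of a (10) has no pair, dropped.
Therefore output = [(7, 15), (8, 14), (1, 12)].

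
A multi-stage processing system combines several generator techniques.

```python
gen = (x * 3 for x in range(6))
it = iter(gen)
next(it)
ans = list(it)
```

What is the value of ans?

Step 1: Generator produces [0, 3, 6, 9, 12, 15].
Step 2: next(it) consumes first element (0).
Step 3: list(it) collects remaining: [3, 6, 9, 12, 15].
Therefore ans = [3, 6, 9, 12, 15].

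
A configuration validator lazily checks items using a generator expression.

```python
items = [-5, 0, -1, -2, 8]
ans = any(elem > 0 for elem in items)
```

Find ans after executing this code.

Step 1: Check elem > 0 for each element in [-5, 0, -1, -2, 8]:
  -5 > 0: False
  0 > 0: False
  -1 > 0: False
  -2 > 0: False
  8 > 0: True
Step 2: any() returns True.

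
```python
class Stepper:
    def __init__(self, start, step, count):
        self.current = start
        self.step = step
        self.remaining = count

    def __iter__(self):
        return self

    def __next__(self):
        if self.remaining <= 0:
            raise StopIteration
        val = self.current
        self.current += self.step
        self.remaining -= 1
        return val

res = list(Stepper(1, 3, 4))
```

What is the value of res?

Step 1: Stepper starts at 1, increments by 3, for 4 steps:
  Yield 1, then current += 3
  Yield 4, then current += 3
  Yield 7, then current += 3
  Yield 10, then current += 3
Therefore res = [1, 4, 7, 10].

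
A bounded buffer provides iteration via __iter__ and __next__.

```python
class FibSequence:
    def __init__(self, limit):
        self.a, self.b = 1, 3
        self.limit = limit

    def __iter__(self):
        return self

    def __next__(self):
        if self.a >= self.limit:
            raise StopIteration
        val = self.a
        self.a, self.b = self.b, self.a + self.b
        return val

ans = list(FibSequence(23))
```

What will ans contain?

Step 1: Fibonacci-like sequence (a=1, b=3) until >= 23:
  Yield 1, then a,b = 3,4
  Yield 3, then a,b = 4,7
  Yield 4, then a,b = 7,11
  Yield 7, then a,b = 11,18
  Yield 11, then a,b = 18,29
  Yield 18, then a,b = 29,47
Step 2: 29 >= 23, stop.
Therefore ans = [1, 3, 4, 7, 11, 18].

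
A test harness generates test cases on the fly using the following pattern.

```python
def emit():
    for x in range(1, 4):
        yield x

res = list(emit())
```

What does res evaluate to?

Step 1: The generator yields each value from range(1, 4).
Step 2: list() consumes all yields: [1, 2, 3].
Therefore res = [1, 2, 3].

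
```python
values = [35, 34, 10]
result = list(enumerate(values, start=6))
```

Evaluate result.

Step 1: enumerate with start=6:
  (6, 35)
  (7, 34)
  (8, 10)
Therefore result = [(6, 35), (7, 34), (8, 10)].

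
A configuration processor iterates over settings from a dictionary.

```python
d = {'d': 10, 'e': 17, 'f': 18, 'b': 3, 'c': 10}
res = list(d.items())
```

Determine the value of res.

Step 1: d.items() returns (key, value) pairs in insertion order.
Therefore res = [('d', 10), ('e', 17), ('f', 18), ('b', 3), ('c', 10)].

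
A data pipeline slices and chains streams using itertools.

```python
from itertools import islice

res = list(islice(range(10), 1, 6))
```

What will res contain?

Step 1: islice(range(10), 1, 6) takes elements at indices [1, 6).
Step 2: Elements: [1, 2, 3, 4, 5].
Therefore res = [1, 2, 3, 4, 5].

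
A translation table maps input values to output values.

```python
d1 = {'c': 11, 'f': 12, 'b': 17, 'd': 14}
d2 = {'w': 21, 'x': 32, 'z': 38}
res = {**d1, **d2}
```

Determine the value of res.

Step 1: Merge d1 and d2 (d2 values override on key conflicts).
Step 2: d1 has keys ['c', 'f', 'b', 'd'], d2 has keys ['w', 'x', 'z'].
Therefore res = {'c': 11, 'f': 12, 'b': 17, 'd': 14, 'w': 21, 'x': 32, 'z': 38}.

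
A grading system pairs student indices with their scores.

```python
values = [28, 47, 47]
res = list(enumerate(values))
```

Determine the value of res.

Step 1: enumerate pairs each element with its index:
  (0, 28)
  (1, 47)
  (2, 47)
Therefore res = [(0, 28), (1, 47), (2, 47)].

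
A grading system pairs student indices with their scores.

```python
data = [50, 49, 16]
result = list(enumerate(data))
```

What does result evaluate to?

Step 1: enumerate pairs each element with its index:
  (0, 50)
  (1, 49)
  (2, 16)
Therefore result = [(0, 50), (1, 49), (2, 16)].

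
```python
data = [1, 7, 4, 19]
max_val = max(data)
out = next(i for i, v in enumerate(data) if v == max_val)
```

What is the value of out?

Step 1: max([1, 7, 4, 19]) = 19.
Step 2: Find first index where value == 19:
  Index 0: 1 != 19
  Index 1: 7 != 19
  Index 2: 4 != 19
  Index 3: 19 == 19, found!
Therefore out = 3.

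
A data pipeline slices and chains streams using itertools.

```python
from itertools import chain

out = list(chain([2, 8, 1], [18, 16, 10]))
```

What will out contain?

Step 1: chain() concatenates iterables: [2, 8, 1] + [18, 16, 10].
Therefore out = [2, 8, 1, 18, 16, 10].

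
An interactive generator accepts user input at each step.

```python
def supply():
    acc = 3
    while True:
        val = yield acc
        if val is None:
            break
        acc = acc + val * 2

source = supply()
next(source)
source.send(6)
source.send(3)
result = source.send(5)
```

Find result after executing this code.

Step 1: next() -> yield acc=3.
Step 2: send(6) -> val=6, acc = 3 + 6*2 = 15, yield 15.
Step 3: send(3) -> val=3, acc = 15 + 3*2 = 21, yield 21.
Step 4: send(5) -> val=5, acc = 21 + 5*2 = 31, yield 31.
Therefore result = 31.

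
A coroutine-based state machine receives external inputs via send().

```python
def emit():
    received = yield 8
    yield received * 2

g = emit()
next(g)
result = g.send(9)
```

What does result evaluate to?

Step 1: next(g) advances to first yield, producing 8.
Step 2: send(9) resumes, received = 9.
Step 3: yield received * 2 = 9 * 2 = 18.
Therefore result = 18.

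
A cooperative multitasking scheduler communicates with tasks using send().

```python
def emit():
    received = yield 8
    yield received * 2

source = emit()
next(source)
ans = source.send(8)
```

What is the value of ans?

Step 1: next(source) advances to first yield, producing 8.
Step 2: send(8) resumes, received = 8.
Step 3: yield received * 2 = 8 * 2 = 16.
Therefore ans = 16.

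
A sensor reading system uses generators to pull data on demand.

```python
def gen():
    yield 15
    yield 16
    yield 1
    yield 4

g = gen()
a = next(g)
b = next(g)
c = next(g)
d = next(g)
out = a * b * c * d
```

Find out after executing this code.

Step 1: Create generator and consume all values:
  a = next(g) = 15
  b = next(g) = 16
  c = next(g) = 1
  d = next(g) = 4
Step 2: out = 15 * 16 * 1 * 4 = 960.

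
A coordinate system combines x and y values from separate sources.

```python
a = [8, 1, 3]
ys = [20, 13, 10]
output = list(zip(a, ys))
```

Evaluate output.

Step 1: zip pairs elements at same index:
  Index 0: (8, 20)
  Index 1: (1, 13)
  Index 2: (3, 10)
Therefore output = [(8, 20), (1, 13), (3, 10)].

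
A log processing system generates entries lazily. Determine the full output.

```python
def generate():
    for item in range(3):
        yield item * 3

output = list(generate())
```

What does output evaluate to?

Step 1: For each item in range(3), yield item * 3:
  item=0: yield 0 * 3 = 0
  item=1: yield 1 * 3 = 3
  item=2: yield 2 * 3 = 6
Therefore output = [0, 3, 6].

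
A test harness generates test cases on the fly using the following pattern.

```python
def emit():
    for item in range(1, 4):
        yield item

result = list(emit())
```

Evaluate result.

Step 1: The generator yields each value from range(1, 4).
Step 2: list() consumes all yields: [1, 2, 3].
Therefore result = [1, 2, 3].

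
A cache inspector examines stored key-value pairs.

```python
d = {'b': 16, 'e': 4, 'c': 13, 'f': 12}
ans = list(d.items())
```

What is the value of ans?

Step 1: d.items() returns (key, value) pairs in insertion order.
Therefore ans = [('b', 16), ('e', 4), ('c', 13), ('f', 12)].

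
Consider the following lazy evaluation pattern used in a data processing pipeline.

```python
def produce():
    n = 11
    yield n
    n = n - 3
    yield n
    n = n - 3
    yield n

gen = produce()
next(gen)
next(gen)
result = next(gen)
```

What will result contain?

Step 1: Trace through generator execution:
  Yield 1: n starts at 11, yield 11
  Yield 2: n = 11 - 3 = 8, yield 8
  Yield 3: n = 8 - 3 = 5, yield 5
Step 2: First next() gets 11, second next() gets the second value, third next() yields 5.
Therefore result = 5.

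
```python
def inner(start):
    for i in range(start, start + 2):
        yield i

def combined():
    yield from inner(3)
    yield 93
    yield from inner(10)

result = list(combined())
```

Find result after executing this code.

Step 1: combined() delegates to inner(3):
  yield 3
  yield 4
Step 2: yield 93
Step 3: Delegates to inner(10):
  yield 10
  yield 11
Therefore result = [3, 4, 93, 10, 11].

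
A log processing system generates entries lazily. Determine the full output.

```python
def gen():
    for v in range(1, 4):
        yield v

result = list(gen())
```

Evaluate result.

Step 1: The generator yields each value from range(1, 4).
Step 2: list() consumes all yields: [1, 2, 3].
Therefore result = [1, 2, 3].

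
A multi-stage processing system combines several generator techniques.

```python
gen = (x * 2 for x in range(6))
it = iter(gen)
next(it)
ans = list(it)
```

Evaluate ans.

Step 1: Generator produces [0, 2, 4, 6, 8, 10].
Step 2: next(it) consumes first element (0).
Step 3: list(it) collects remaining: [2, 4, 6, 8, 10].
Therefore ans = [2, 4, 6, 8, 10].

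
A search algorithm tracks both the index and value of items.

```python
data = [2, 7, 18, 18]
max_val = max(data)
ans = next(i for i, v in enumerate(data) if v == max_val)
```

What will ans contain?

Step 1: max([2, 7, 18, 18]) = 18.
Step 2: Find first index where value == 18:
  Index 0: 2 != 18
  Index 1: 7 != 18
  Index 2: 18 == 18, found!
Therefore ans = 2.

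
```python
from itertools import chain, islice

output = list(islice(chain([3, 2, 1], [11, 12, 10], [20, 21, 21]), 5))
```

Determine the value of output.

Step 1: chain([3, 2, 1], [11, 12, 10], [20, 21, 21]) = [3, 2, 1, 11, 12, 10, 20, 21, 21].
Step 2: islice takes first 5 elements: [3, 2, 1, 11, 12].
Therefore output = [3, 2, 1, 11, 12].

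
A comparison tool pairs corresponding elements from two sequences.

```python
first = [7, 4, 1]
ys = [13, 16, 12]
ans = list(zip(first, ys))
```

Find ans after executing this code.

Step 1: zip pairs elements at same index:
  Index 0: (7, 13)
  Index 1: (4, 16)
  Index 2: (1, 12)
Therefore ans = [(7, 13), (4, 16), (1, 12)].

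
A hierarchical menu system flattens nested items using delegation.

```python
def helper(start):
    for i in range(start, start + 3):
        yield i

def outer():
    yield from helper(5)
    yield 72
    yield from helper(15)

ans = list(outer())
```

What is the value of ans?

Step 1: outer() delegates to helper(5):
  yield 5
  yield 6
  yield 7
Step 2: yield 72
Step 3: Delegates to helper(15):
  yield 15
  yield 16
  yield 17
Therefore ans = [5, 6, 7, 72, 15, 16, 17].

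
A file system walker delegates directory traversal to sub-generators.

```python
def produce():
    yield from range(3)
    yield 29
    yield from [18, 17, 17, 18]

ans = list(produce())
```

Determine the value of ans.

Step 1: Trace yields in order:
  yield 0
  yield 1
  yield 2
  yield 29
  yield 18
  yield 17
  yield 17
  yield 18
Therefore ans = [0, 1, 2, 29, 18, 17, 17, 18].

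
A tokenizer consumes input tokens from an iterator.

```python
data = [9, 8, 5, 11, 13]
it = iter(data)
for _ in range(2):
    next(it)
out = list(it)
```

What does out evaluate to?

Step 1: Create iterator over [9, 8, 5, 11, 13].
Step 2: Advance 2 positions (consuming [9, 8]).
Step 3: list() collects remaining elements: [5, 11, 13].
Therefore out = [5, 11, 13].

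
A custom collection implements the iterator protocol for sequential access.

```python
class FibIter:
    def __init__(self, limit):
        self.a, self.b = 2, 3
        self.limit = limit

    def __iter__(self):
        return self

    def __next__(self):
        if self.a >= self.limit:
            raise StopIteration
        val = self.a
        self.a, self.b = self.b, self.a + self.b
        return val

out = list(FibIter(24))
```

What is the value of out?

Step 1: Fibonacci-like sequence (a=2, b=3) until >= 24:
  Yield 2, then a,b = 3,5
  Yield 3, then a,b = 5,8
  Yield 5, then a,b = 8,13
  Yield 8, then a,b = 13,21
  Yield 13, then a,b = 21,34
  Yield 21, then a,b = 34,55
Step 2: 34 >= 24, stop.
Therefore out = [2, 3, 5, 8, 13, 21].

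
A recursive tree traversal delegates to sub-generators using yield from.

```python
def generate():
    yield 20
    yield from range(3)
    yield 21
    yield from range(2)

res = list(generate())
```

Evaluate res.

Step 1: Trace yields in order:
  yield 20
  yield 0
  yield 1
  yield 2
  yield 21
  yield 0
  yield 1
Therefore res = [20, 0, 1, 2, 21, 0, 1].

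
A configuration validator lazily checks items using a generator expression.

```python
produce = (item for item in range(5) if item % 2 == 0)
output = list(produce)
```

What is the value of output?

Step 1: Filter range(5) keeping only even values:
  item=0: even, included
  item=1: odd, excluded
  item=2: even, included
  item=3: odd, excluded
  item=4: even, included
Therefore output = [0, 2, 4].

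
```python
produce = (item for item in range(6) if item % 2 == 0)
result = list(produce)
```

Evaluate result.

Step 1: Filter range(6) keeping only even values:
  item=0: even, included
  item=1: odd, excluded
  item=2: even, included
  item=3: odd, excluded
  item=4: even, included
  item=5: odd, excluded
Therefore result = [0, 2, 4].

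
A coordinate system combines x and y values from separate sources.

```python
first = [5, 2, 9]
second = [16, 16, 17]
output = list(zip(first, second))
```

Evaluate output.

Step 1: zip pairs elements at same index:
  Index 0: (5, 16)
  Index 1: (2, 16)
  Index 2: (9, 17)
Therefore output = [(5, 16), (2, 16), (9, 17)].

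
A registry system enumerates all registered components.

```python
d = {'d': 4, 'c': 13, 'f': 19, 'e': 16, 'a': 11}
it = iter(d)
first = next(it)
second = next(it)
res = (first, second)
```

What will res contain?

Step 1: iter(d) iterates over keys: ['d', 'c', 'f', 'e', 'a'].
Step 2: first = next(it) = 'd', second = next(it) = 'c'.
Therefore res = ('d', 'c').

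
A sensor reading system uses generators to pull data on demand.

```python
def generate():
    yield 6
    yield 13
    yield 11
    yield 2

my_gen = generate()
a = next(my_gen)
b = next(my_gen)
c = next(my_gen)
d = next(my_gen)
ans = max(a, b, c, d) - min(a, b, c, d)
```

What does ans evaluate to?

Step 1: Create generator and consume all values:
  a = next(my_gen) = 6
  b = next(my_gen) = 13
  c = next(my_gen) = 11
  d = next(my_gen) = 2
Step 2: max = 13, min = 2, ans = 13 - 2 = 11.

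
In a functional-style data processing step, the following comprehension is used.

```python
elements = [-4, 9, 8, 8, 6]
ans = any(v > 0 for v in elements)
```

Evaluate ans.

Step 1: Check v > 0 for each element in [-4, 9, 8, 8, 6]:
  -4 > 0: False
  9 > 0: True
  8 > 0: True
  8 > 0: True
  6 > 0: True
Step 2: any() returns True.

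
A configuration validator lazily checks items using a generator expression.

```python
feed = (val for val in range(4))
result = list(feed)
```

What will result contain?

Step 1: Generator expression iterates range(4): [0, 1, 2, 3].
Step 2: list() collects all values.
Therefore result = [0, 1, 2, 3].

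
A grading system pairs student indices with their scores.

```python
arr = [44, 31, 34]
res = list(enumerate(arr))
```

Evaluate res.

Step 1: enumerate pairs each element with its index:
  (0, 44)
  (1, 31)
  (2, 34)
Therefore res = [(0, 44), (1, 31), (2, 34)].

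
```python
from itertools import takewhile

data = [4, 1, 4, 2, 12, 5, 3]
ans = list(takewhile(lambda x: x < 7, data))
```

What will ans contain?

Step 1: takewhile stops at first element >= 7:
  4 < 7: take
  1 < 7: take
  4 < 7: take
  2 < 7: take
  12 >= 7: stop
Therefore ans = [4, 1, 4, 2].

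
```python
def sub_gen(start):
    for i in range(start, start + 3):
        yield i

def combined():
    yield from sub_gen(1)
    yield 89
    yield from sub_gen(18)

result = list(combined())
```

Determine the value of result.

Step 1: combined() delegates to sub_gen(1):
  yield 1
  yield 2
  yield 3
Step 2: yield 89
Step 3: Delegates to sub_gen(18):
  yield 18
  yield 19
  yield 20
Therefore result = [1, 2, 3, 89, 18, 19, 20].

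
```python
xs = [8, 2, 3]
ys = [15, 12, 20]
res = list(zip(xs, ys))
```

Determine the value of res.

Step 1: zip pairs elements at same index:
  Index 0: (8, 15)
  Index 1: (2, 12)
  Index 2: (3, 20)
Therefore res = [(8, 15), (2, 12), (3, 20)].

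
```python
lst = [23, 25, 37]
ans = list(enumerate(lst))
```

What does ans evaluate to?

Step 1: enumerate pairs each element with its index:
  (0, 23)
  (1, 25)
  (2, 37)
Therefore ans = [(0, 23), (1, 25), (2, 37)].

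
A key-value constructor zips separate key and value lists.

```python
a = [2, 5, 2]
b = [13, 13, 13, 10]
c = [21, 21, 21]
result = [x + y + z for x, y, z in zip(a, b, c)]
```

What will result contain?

Step 1: zip three lists (truncates to shortest, len=3):
  2 + 13 + 21 = 36
  5 + 13 + 21 = 39
  2 + 13 + 21 = 36
Therefore result = [36, 39, 36].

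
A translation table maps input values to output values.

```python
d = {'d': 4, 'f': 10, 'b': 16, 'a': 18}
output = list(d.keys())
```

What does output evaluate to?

Step 1: d.keys() returns the dictionary keys in insertion order.
Therefore output = ['d', 'f', 'b', 'a'].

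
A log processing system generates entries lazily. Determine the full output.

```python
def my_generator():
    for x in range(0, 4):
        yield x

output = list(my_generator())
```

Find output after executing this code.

Step 1: The generator yields each value from range(0, 4).
Step 2: list() consumes all yields: [0, 1, 2, 3].
Therefore output = [0, 1, 2, 3].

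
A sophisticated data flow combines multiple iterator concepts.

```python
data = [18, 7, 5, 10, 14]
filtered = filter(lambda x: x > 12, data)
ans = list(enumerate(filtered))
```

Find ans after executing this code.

Step 1: Filter [18, 7, 5, 10, 14] for > 12: [18, 14].
Step 2: enumerate re-indexes from 0: [(0, 18), (1, 14)].
Therefore ans = [(0, 18), (1, 14)].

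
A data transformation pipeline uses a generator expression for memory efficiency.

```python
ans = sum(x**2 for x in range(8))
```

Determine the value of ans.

Step 1: Compute x**2 for each x in range(8):
  x=0: 0**2 = 0
  x=1: 1**2 = 1
  x=2: 2**2 = 4
  x=3: 3**2 = 9
  x=4: 4**2 = 16
  x=5: 5**2 = 25
  x=6: 6**2 = 36
  x=7: 7**2 = 49
Step 2: sum = 0 + 1 + 4 + 9 + 16 + 25 + 36 + 49 = 140.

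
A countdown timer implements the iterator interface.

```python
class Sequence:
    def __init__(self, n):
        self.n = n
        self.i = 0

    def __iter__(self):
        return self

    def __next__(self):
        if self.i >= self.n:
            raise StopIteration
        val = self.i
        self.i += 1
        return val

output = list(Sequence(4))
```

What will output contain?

Step 1: Sequence(4) creates an iterator counting 0 to 3.
Step 2: list() consumes all values: [0, 1, 2, 3].
Therefore output = [0, 1, 2, 3].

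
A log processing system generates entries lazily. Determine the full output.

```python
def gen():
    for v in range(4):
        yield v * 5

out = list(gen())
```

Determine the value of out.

Step 1: For each v in range(4), yield v * 5:
  v=0: yield 0 * 5 = 0
  v=1: yield 1 * 5 = 5
  v=2: yield 2 * 5 = 10
  v=3: yield 3 * 5 = 15
Therefore out = [0, 5, 10, 15].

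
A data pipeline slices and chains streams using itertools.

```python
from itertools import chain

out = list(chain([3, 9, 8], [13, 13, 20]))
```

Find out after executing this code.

Step 1: chain() concatenates iterables: [3, 9, 8] + [13, 13, 20].
Therefore out = [3, 9, 8, 13, 13, 20].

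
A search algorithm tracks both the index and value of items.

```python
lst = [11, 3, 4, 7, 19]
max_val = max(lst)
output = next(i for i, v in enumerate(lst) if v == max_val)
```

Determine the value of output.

Step 1: max([11, 3, 4, 7, 19]) = 19.
Step 2: Find first index where value == 19:
  Index 0: 11 != 19
  Index 1: 3 != 19
  Index 2: 4 != 19
  Index 3: 7 != 19
  Index 4: 19 == 19, found!
Therefore output = 4.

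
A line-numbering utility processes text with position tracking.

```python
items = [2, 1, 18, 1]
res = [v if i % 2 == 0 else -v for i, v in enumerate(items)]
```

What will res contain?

Step 1: For each (i, v), keep v if i is even, negate if odd:
  i=0 (even): keep 2
  i=1 (odd): negate to -1
  i=2 (even): keep 18
  i=3 (odd): negate to -1
Therefore res = [2, -1, 18, -1].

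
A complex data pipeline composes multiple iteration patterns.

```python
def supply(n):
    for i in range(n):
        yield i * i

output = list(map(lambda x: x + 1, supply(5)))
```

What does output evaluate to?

Step 1: supply(5) yields squares: [0, 1, 4, 9, 16].
Step 2: map adds 1 to each: [1, 2, 5, 10, 17].
Therefore output = [1, 2, 5, 10, 17].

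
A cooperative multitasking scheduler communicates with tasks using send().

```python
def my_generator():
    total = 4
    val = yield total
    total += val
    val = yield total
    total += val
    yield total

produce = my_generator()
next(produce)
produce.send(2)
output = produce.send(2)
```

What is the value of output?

Step 1: next() -> yield total=4.
Step 2: send(2) -> val=2, total = 4+2 = 6, yield 6.
Step 3: send(2) -> val=2, total = 6+2 = 8, yield 8.
Therefore output = 8.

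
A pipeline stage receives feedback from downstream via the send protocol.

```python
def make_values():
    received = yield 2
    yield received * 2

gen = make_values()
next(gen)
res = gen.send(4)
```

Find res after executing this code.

Step 1: next(gen) advances to first yield, producing 2.
Step 2: send(4) resumes, received = 4.
Step 3: yield received * 2 = 4 * 2 = 8.
Therefore res = 8.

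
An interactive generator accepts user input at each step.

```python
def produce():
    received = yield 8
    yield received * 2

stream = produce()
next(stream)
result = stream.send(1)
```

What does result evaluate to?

Step 1: next(stream) advances to first yield, producing 8.
Step 2: send(1) resumes, received = 1.
Step 3: yield received * 2 = 1 * 2 = 2.
Therefore result = 2.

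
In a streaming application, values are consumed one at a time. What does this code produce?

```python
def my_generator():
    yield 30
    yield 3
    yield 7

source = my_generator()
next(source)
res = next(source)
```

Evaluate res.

Step 1: my_generator() creates a generator.
Step 2: next(source) yields 30 (consumed and discarded).
Step 3: next(source) yields 3, assigned to res.
Therefore res = 3.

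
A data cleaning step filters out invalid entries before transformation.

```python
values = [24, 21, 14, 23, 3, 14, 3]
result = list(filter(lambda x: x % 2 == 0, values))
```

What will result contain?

Step 1: Filter elements divisible by 2:
  24 % 2 = 0: kept
  21 % 2 = 1: removed
  14 % 2 = 0: kept
  23 % 2 = 1: removed
  3 % 2 = 1: removed
  14 % 2 = 0: kept
  3 % 2 = 1: removed
Therefore result = [24, 14, 14].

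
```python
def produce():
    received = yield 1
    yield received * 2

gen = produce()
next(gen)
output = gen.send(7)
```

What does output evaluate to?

Step 1: next(gen) advances to first yield, producing 1.
Step 2: send(7) resumes, received = 7.
Step 3: yield received * 2 = 7 * 2 = 14.
Therefore output = 14.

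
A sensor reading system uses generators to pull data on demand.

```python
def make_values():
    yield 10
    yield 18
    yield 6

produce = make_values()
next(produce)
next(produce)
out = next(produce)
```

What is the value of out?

Step 1: make_values() creates a generator.
Step 2: next(produce) yields 10 (consumed and discarded).
Step 3: next(produce) yields 18 (consumed and discarded).
Step 4: next(produce) yields 6, assigned to out.
Therefore out = 6.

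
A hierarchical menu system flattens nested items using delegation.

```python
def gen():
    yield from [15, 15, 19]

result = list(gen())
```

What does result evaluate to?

Step 1: yield from delegates to the iterable, yielding each element.
Step 2: Collected values: [15, 15, 19].
Therefore result = [15, 15, 19].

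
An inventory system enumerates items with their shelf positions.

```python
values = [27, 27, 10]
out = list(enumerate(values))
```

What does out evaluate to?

Step 1: enumerate pairs each element with its index:
  (0, 27)
  (1, 27)
  (2, 10)
Therefore out = [(0, 27), (1, 27), (2, 10)].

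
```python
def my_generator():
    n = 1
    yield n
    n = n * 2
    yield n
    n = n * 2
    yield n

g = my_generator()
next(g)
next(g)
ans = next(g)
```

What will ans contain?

Step 1: Trace through generator execution:
  Yield 1: n starts at 1, yield 1
  Yield 2: n = 1 * 2 = 2, yield 2
  Yield 3: n = 2 * 2 = 4, yield 4
Step 2: First next() gets 1, second next() gets the second value, third next() yields 4.
Therefore ans = 4.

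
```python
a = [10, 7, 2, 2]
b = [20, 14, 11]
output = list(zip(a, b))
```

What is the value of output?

Step 1: zip stops at shortest (len(a)=4, len(b)=3):
  Index 0: (10, 20)
  Index 1: (7, 14)
  Index 2: (2, 11)
Step 2: Last element of a (2) has no pair, dropped.
Therefore output = [(10, 20), (7, 14), (2, 11)].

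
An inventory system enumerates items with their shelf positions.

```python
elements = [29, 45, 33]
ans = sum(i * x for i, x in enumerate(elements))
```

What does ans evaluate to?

Step 1: Compute i * x for each (i, x) in enumerate([29, 45, 33]):
  i=0, x=29: 0*29 = 0
  i=1, x=45: 1*45 = 45
  i=2, x=33: 2*33 = 66
Step 2: sum = 0 + 45 + 66 = 111.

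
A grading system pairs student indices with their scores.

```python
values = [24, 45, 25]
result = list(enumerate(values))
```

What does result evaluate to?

Step 1: enumerate pairs each element with its index:
  (0, 24)
  (1, 45)
  (2, 25)
Therefore result = [(0, 24), (1, 45), (2, 25)].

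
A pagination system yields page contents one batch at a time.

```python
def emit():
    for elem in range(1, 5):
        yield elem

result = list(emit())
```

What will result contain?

Step 1: The generator yields each value from range(1, 5).
Step 2: list() consumes all yields: [1, 2, 3, 4].
Therefore result = [1, 2, 3, 4].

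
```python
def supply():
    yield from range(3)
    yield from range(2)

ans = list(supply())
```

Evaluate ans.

Step 1: Trace yields in order:
  yield 0
  yield 1
  yield 2
  yield 0
  yield 1
Therefore ans = [0, 1, 2, 0, 1].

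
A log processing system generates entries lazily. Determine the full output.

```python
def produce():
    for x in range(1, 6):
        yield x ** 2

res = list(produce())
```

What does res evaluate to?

Step 1: For each x in range(1, 6), yield x**2:
  x=1: yield 1**2 = 1
  x=2: yield 2**2 = 4
  x=3: yield 3**2 = 9
  x=4: yield 4**2 = 16
  x=5: yield 5**2 = 25
Therefore res = [1, 4, 9, 16, 25].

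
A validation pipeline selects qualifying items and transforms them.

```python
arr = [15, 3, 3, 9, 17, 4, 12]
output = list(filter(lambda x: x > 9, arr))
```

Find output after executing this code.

Step 1: Filter elements > 9:
  15: kept
  3: removed
  3: removed
  9: removed
  17: kept
  4: removed
  12: kept
Therefore output = [15, 17, 12].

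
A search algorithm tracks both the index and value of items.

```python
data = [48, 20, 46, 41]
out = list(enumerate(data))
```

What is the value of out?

Step 1: enumerate pairs each element with its index:
  (0, 48)
  (1, 20)
  (2, 46)
  (3, 41)
Therefore out = [(0, 48), (1, 20), (2, 46), (3, 41)].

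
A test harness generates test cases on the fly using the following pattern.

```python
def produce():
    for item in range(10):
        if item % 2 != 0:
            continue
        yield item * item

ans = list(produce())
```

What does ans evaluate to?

Step 1: Only yield item**2 when item is divisible by 2:
  item=0: 0 % 2 == 0, yield 0**2 = 0
  item=2: 2 % 2 == 0, yield 2**2 = 4
  item=4: 4 % 2 == 0, yield 4**2 = 16
  item=6: 6 % 2 == 0, yield 6**2 = 36
  item=8: 8 % 2 == 0, yield 8**2 = 64
Therefore ans = [0, 4, 16, 36, 64].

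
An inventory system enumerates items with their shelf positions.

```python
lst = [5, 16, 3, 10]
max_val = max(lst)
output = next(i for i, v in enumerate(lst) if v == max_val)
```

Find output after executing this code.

Step 1: max([5, 16, 3, 10]) = 16.
Step 2: Find first index where value == 16:
  Index 0: 5 != 16
  Index 1: 16 == 16, found!
Therefore output = 1.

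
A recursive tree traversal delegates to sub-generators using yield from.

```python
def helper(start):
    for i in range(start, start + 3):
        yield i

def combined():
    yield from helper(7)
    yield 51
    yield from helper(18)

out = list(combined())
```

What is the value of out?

Step 1: combined() delegates to helper(7):
  yield 7
  yield 8
  yield 9
Step 2: yield 51
Step 3: Delegates to helper(18):
  yield 18
  yield 19
  yield 20
Therefore out = [7, 8, 9, 51, 18, 19, 20].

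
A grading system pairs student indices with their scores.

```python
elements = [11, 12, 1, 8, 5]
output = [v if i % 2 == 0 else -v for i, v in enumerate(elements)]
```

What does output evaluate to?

Step 1: For each (i, v), keep v if i is even, negate if odd:
  i=0 (even): keep 11
  i=1 (odd): negate to -12
  i=2 (even): keep 1
  i=3 (odd): negate to -8
  i=4 (even): keep 5
Therefore output = [11, -12, 1, -8, 5].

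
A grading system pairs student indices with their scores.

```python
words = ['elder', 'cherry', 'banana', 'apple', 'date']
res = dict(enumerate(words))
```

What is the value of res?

Step 1: enumerate pairs indices with words:
  0 -> 'elder'
  1 -> 'cherry'
  2 -> 'banana'
  3 -> 'apple'
  4 -> 'date'
Therefore res = {0: 'elder', 1: 'cherry', 2: 'banana', 3: 'apple', 4: 'date'}.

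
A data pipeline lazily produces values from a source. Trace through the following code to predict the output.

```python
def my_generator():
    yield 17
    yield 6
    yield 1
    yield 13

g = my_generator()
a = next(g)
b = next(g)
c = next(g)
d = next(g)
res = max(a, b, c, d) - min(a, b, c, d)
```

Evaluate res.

Step 1: Create generator and consume all values:
  a = next(g) = 17
  b = next(g) = 6
  c = next(g) = 1
  d = next(g) = 13
Step 2: max = 17, min = 1, res = 17 - 1 = 16.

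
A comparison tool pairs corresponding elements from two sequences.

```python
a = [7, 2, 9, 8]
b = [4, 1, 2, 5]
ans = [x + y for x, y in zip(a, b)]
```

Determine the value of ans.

Step 1: Add corresponding elements:
  7 + 4 = 11
  2 + 1 = 3
  9 + 2 = 11
  8 + 5 = 13
Therefore ans = [11, 3, 11, 13].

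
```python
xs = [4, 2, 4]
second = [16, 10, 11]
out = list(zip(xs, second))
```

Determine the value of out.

Step 1: zip pairs elements at same index:
  Index 0: (4, 16)
  Index 1: (2, 10)
  Index 2: (4, 11)
Therefore out = [(4, 16), (2, 10), (4, 11)].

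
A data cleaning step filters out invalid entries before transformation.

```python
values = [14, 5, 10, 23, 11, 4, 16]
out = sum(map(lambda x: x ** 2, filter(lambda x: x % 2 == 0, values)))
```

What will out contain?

Step 1: Filter even numbers from [14, 5, 10, 23, 11, 4, 16]: [14, 10, 4, 16]
Step 2: Square each: [196, 100, 16, 256]
Step 3: Sum = 568.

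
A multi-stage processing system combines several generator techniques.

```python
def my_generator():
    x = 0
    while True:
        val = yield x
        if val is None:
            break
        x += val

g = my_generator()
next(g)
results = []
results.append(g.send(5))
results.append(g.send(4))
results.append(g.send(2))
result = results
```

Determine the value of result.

Step 1: next(g) -> yield 0.
Step 2: send(5) -> x = 5, yield 5.
Step 3: send(4) -> x = 9, yield 9.
Step 4: send(2) -> x = 11, yield 11.
Therefore result = [5, 9, 11].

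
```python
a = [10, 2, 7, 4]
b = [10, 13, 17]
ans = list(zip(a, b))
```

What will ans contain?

Step 1: zip stops at shortest (len(a)=4, len(b)=3):
  Index 0: (10, 10)
  Index 1: (2, 13)
  Index 2: (7, 17)
Step 2: Last element of a (4) has no pair, dropped.
Therefore ans = [(10, 10), (2, 13), (7, 17)].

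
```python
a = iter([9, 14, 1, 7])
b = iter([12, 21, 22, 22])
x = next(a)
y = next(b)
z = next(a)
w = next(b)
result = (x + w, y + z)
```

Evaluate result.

Step 1: a iterates [9, 14, 1, 7], b iterates [12, 21, 22, 22].
Step 2: x = next(a) = 9, y = next(b) = 12.
Step 3: z = next(a) = 14, w = next(b) = 21.
Step 4: result = (9 + 21, 12 + 14) = (30, 26).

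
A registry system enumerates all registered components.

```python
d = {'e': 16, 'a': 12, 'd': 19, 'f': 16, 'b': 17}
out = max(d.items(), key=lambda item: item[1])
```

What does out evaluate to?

Step 1: Find item with maximum value:
  ('e', 16)
  ('a', 12)
  ('d', 19)
  ('f', 16)
  ('b', 17)
Step 2: Maximum value is 19 at key 'd'.
Therefore out = ('d', 19).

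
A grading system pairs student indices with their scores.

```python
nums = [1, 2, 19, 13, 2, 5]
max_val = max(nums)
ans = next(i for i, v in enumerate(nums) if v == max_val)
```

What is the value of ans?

Step 1: max([1, 2, 19, 13, 2, 5]) = 19.
Step 2: Find first index where value == 19:
  Index 0: 1 != 19
  Index 1: 2 != 19
  Index 2: 19 == 19, found!
Therefore ans = 2.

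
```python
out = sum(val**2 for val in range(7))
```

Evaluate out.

Step 1: Compute val**2 for each val in range(7):
  val=0: 0**2 = 0
  val=1: 1**2 = 1
  val=2: 2**2 = 4
  val=3: 3**2 = 9
  val=4: 4**2 = 16
  val=5: 5**2 = 25
  val=6: 6**2 = 36
Step 2: sum = 0 + 1 + 4 + 9 + 16 + 25 + 36 = 91.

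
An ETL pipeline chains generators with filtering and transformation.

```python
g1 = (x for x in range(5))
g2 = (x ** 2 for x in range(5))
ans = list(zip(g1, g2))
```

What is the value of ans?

Step 1: g1 produces [0, 1, 2, 3, 4].
Step 2: g2 produces [0, 1, 4, 9, 16].
Step 3: zip pairs them: [(0, 0), (1, 1), (2, 4), (3, 9), (4, 16)].
Therefore ans = [(0, 0), (1, 1), (2, 4), (3, 9), (4, 16)].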